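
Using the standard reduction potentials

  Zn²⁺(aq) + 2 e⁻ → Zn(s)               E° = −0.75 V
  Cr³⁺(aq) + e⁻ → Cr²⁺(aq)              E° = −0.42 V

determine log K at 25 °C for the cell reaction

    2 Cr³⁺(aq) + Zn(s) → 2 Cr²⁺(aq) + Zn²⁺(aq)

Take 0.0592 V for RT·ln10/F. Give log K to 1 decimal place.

The Cr³⁺/Cr²⁺ couple is reduced (cathode); E°cell = −0.42 − (−0.75) = +0.33 V with n = 2.
At equilibrium E = 0, so log K = nE°cell / 0.0592 = (2)(+0.33) / 0.0592 = 11.1.

log K = 11.1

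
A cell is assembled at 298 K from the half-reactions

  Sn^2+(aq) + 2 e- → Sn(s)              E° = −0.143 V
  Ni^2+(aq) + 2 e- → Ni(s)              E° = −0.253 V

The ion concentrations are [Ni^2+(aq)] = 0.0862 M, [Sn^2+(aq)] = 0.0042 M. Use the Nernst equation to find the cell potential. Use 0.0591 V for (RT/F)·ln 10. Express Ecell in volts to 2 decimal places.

+0.07 V

Sn²⁺/Sn is reduced (cathode, E° = −0.143 V) and Ni²⁺/Ni is oxidized (anode).
The standard potential is −0.143 − (−0.253) = +0.110 V and the balanced reaction transfers n = 2 electrons.
The balanced reaction is Sn^2+(aq) + Ni(s) → Sn(s) + Ni^2+(aq), so Q = [Ni^2+(aq)] / [Sn^2+(aq)] = 20.5 and log Q = 1.312.
E = E° − (0.0591/n)·log Q = +0.110 − (0.0591/2)(1.312) = +0.07 V.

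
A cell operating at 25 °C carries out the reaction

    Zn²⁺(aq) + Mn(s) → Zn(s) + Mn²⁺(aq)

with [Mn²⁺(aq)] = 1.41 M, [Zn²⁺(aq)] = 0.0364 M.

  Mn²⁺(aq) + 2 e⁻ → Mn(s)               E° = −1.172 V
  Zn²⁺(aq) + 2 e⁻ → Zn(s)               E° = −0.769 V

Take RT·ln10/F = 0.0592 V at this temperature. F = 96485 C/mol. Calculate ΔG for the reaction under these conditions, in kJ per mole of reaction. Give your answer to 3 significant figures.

−68.7 kJ/mol

E°cell = −0.769 − (−1.172) = +0.403 V; the balanced reaction transfers n = 2 electrons.
Q = [Mn²⁺(aq)] / [Zn²⁺(aq)] = 38.7, so log Q = 1.588 and E = +0.403 − (0.0592/2)(1.588) = +0.3560 V.
Then ΔG = −nFE = −2 × 96485 × +0.3560 J/mol = −68.7 kJ/mol.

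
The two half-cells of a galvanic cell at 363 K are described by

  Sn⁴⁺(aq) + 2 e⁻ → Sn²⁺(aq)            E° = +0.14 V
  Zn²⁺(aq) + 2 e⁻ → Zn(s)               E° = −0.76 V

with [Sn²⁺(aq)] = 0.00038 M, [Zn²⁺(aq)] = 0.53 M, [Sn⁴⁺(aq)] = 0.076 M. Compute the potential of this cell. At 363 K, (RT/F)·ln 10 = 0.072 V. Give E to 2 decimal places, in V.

Since E°(Sn⁴⁺/Sn²⁺) > E°(Zn²⁺/Zn), Sn⁴⁺/Sn²⁺ serves as the cathode.
The standard potential is +0.14 − (−0.76) = +0.90 V and the balanced reaction transfers n = 2 electrons.
The balanced reaction is Sn⁴⁺(aq) + Zn(s) → Sn²⁺(aq) + Zn²⁺(aq), so Q = ([Sn²⁺(aq)]·[Zn²⁺(aq)]) / [Sn⁴⁺(aq)] = 0.00265 and log Q = −2.577.
By the Nernst equation, E = +0.90 − (0.072/2)·(−2.577) = +0.99 V.

+0.99 V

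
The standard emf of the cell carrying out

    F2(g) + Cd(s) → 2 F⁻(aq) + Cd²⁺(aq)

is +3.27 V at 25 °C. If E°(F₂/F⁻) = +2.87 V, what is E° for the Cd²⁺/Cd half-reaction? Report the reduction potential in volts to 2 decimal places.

In the reaction as written the F₂/F⁻ couple is reduced (cathode) and Cd²⁺/Cd is oxidized (anode), so E°cell = E°(F₂/F⁻) − E°(Cd²⁺/Cd).
E°(Cd²⁺/Cd) = E°(cathode) − E°cell = +2.87 − (+3.27) = −0.40 V.

−0.40 V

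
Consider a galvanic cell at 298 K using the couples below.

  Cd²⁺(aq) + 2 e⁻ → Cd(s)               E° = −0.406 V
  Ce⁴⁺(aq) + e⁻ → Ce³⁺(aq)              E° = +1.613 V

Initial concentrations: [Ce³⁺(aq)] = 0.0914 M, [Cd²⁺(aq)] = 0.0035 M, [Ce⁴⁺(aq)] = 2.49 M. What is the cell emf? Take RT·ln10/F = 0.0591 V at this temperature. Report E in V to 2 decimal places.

+2.18 V

The Ce⁴⁺/Ce³⁺ couple has the more positive E°, so it is the cathode; Cd²⁺/Cd is the anode.
The standard potential is +1.613 − (−0.406) = +2.019 V and the balanced reaction transfers n = 2 electrons.
The balanced reaction is 2 Ce⁴⁺(aq) + Cd(s) → 2 Ce³⁺(aq) + Cd²⁺(aq), so Q = ([Ce³⁺(aq)]^2·[Cd²⁺(aq)]) / [Ce⁴⁺(aq)]^2 = 4.72×10^−6 and log Q = −5.326.
Applying E = E° − (RT ln10/nF)·log Q gives +2.019 − (0.0591/2)(−5.326) = +2.18 V.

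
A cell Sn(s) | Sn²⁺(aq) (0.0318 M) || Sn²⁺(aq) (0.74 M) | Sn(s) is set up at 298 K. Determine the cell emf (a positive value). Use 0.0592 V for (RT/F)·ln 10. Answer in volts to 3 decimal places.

For a concentration cell E°cell = 0, since both electrodes use the same couple.
The compartment with the higher Sn²⁺(aq) concentration (0.74 M) acts as the cathode; ions are reduced there and produced at the dilute (0.0318 M) anode.
With n = 2, Ecell = −(0.0592/2)·log([dilute]/[conc]) = −(0.0592/2)·log(0.0318/0.74) = +0.040 V.

0.040 V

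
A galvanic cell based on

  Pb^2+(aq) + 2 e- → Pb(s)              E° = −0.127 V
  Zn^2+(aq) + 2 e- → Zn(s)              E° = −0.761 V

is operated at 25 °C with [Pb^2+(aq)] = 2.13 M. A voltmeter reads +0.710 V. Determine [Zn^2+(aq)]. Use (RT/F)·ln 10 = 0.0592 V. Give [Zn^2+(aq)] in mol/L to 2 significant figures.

0.0058 M

With Pb²⁺/Pb at the cathode and Zn²⁺/Zn at the anode, E°cell = −0.127 − (−0.761) = +0.634 V (n = 2).
From the Nernst equation, log Q = n(E° − E)/0.0592 = 2·(+0.634 − (+0.710))/0.0592 = −2.568.
The balanced reaction is Pb^2+(aq) + Zn(s) → Pb(s) + Zn^2+(aq), so Q = [Zn^2+(aq)] / [Pb^2+(aq)].
Substituting the known concentrations and solving, log [Zn^2+(aq)] = −2.240 and [Zn^2+(aq)] = 0.0058 M.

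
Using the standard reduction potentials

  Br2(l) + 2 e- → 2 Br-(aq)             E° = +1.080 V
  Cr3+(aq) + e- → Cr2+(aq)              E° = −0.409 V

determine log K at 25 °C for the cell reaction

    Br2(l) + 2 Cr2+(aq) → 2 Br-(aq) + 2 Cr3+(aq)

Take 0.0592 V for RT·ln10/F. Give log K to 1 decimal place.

log K = 50.3

The Br₂/Br⁻ couple is reduced (cathode); E°cell = +1.080 − (−0.409) = +1.489 V with n = 2.
At equilibrium E = 0, so log K = nE°cell / 0.0592 = (2)(+1.489) / 0.0592 = 50.3.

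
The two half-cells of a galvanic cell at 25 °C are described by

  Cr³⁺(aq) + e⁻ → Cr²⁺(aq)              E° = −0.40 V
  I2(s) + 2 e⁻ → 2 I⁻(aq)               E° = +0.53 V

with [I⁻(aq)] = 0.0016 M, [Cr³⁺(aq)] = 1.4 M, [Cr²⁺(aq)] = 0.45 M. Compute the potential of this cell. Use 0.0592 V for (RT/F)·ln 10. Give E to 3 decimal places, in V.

I₂/I⁻ is reduced (cathode, E° = +0.53 V) and Cr³⁺/Cr²⁺ is oxidized (anode).
The standard potential is +0.53 − (−0.40) = +0.93 V and the balanced reaction transfers n = 2 electrons.
For the overall reaction I2(s) + 2 Cr²⁺(aq) → 2 I⁻(aq) + 2 Cr³⁺(aq), Q = ([I⁻(aq)]^2·[Cr³⁺(aq)]^2) / [Cr²⁺(aq)]^2 = 2.48×10^−5, giving log Q = −4.606.
Applying E = E° − (RT ln10/nF)·log Q gives +0.93 − (0.0592/2)(−4.606) = +1.066 V.

+1.066 V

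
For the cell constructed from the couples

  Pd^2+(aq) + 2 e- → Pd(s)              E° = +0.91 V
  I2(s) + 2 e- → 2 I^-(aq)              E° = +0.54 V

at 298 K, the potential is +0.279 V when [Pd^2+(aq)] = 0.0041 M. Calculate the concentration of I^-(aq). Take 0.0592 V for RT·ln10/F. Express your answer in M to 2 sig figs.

0.45 M

With Pd²⁺/Pd at the cathode and I₂/I⁻ at the anode, E°cell = +0.91 − (+0.54) = +0.37 V (n = 2).
Since E = E° − (0.0592/n)·log Q, log Q = n(E° − E)/0.0592 = 3.074.
Balancing electrons gives Pd^2+(aq) + 2 I^-(aq) → Pd(s) + I2(s); thus Q = 1 / ([Pd^2+(aq)]·[I^-(aq)]^2).
Solving for the unknown gives log [I^-(aq)] = −0.343, so [I^-(aq)] ≈ 0.45 M.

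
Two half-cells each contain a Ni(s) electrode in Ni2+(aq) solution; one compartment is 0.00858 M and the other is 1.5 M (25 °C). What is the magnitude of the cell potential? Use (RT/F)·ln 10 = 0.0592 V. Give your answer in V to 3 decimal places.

For a concentration cell E°cell = 0, since both electrodes use the same couple.
The compartment with the higher Ni2+(aq) concentration (1.5 M) acts as the cathode; ions are reduced there and produced at the dilute (0.00858 M) anode.
With n = 2, Ecell = −(0.0592/2)·log([dilute]/[conc]) = −(0.0592/2)·log(0.00858/1.5) = +0.066 V.

0.066 V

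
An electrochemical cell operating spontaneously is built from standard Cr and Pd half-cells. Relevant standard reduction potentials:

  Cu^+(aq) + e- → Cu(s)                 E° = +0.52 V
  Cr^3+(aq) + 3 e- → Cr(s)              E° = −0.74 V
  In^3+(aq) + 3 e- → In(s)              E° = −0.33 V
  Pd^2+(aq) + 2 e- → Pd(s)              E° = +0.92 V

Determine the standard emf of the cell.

+1.66 V

The Pd²⁺/Pd couple has the higher E°, so Pd ion is reduced (cathode) and Cr is oxidized (anode).
E°cell = E°(cathode) − E°(anode) = +0.92 − (−0.74) = +1.66 V.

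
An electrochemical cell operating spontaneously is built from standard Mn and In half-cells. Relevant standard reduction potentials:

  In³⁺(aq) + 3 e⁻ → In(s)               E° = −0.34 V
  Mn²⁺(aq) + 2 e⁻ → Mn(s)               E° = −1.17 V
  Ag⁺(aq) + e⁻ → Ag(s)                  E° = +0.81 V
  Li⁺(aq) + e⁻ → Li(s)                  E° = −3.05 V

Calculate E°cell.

+0.83 V

The In³⁺/In couple has the higher E°, so In ion is reduced (cathode) and Mn is oxidized (anode).
E°cell = E°(cathode) − E°(anode) = −0.34 − (−1.17) = +0.83 V.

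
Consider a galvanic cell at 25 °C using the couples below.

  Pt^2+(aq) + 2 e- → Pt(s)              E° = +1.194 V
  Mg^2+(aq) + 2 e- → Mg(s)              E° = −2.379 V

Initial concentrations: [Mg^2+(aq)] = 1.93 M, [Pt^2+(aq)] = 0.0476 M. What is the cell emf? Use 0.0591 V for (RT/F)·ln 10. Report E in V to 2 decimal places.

+3.53 V

The Pt²⁺/Pt couple has the more positive E°, so it is the cathode; Mg²⁺/Mg is the anode.
The standard potential is +1.194 − (−2.379) = +3.573 V and the balanced reaction transfers n = 2 electrons.
For the overall reaction Pt^2+(aq) + Mg(s) → Pt(s) + Mg^2+(aq), Q = [Mg^2+(aq)] / [Pt^2+(aq)] = 40.5, giving log Q = 1.608.
By the Nernst equation, E = +3.573 − (0.0591/2)·(1.608) = +3.53 V.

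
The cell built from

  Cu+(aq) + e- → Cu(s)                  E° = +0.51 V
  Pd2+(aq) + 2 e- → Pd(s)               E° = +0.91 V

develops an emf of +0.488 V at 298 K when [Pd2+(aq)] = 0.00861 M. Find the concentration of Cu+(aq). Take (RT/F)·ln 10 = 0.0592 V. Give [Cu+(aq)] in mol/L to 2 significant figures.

The Pd²⁺/Pd couple has the larger reduction potential, so it is the cathode: E°cell = +0.91 − (+0.51) = +0.40 V and n = 2.
Since E = E° − (0.0592/n)·log Q, log Q = n(E° − E)/0.0592 = −2.973.
The balanced reaction is Pd2+(aq) + 2 Cu(s) → Pd(s) + 2 Cu+(aq), so Q = [Cu+(aq)]^2 / [Pd2+(aq)].
Substituting the known concentrations and solving, log [Cu+(aq)] = −2.519 and [Cu+(aq)] = 0.0030 M.

0.0030 M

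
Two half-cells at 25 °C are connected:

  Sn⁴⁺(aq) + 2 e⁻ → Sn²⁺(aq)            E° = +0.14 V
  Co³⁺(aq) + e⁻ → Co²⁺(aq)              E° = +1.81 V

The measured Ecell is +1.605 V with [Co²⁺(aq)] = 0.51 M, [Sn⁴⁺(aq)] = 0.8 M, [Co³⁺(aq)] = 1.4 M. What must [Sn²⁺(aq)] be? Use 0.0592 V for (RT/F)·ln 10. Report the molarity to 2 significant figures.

0.00068 M

Co³⁺/Co²⁺ is the cathode (higher E°); E°cell = +1.81 − (+0.14) = +1.67 V with n = 2.
Since E = E° − (0.0592/n)·log Q, log Q = n(E° − E)/0.0592 = 2.196.
The balanced reaction is 2 Co³⁺(aq) + Sn²⁺(aq) → 2 Co²⁺(aq) + Sn⁴⁺(aq), so Q = ([Co²⁺(aq)]^2·[Sn⁴⁺(aq)]) / ([Co³⁺(aq)]^2·[Sn²⁺(aq)]).
Solving for the unknown gives log [Sn²⁺(aq)] = −3.170, so [Sn²⁺(aq)] ≈ 0.00068 M.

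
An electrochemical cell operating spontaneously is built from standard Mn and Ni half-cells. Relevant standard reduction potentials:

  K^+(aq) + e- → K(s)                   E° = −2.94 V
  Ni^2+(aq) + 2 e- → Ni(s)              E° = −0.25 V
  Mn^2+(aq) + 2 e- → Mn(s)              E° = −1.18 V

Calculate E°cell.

The Ni²⁺/Ni couple has the higher E°, so Ni ion is reduced (cathode) and Mn is oxidized (anode).
E°cell = E°(cathode) − E°(anode) = −0.25 − (−1.18) = +0.93 V.

+0.93 V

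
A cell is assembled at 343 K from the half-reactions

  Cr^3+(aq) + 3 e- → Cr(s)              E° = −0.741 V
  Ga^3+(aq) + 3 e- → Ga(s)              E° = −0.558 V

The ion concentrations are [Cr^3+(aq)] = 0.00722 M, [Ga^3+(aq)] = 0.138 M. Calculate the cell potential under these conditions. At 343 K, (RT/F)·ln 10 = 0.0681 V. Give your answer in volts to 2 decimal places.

+0.21 V

The Ga³⁺/Ga couple has the more positive E°, so it is the cathode; Cr³⁺/Cr is the anode.
E°cell = −0.558 − (−0.741) = +0.183 V, with n = 3 electrons transferred.
Balancing gives Ga^3+(aq) + Cr(s) → Ga(s) + Cr^3+(aq); hence Q = [Cr^3+(aq)] / [Ga^3+(aq)] = 0.0523 (log Q = −1.281).
E = E° − (0.0681/n)·log Q = +0.183 − (0.0681/3)(−1.281) = +0.21 V.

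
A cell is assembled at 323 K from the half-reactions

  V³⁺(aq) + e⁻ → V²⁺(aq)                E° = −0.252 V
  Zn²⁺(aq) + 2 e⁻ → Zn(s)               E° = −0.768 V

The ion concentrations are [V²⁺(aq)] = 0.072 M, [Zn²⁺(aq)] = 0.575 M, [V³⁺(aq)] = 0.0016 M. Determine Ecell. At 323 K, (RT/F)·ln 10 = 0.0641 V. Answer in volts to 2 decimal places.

V³⁺/V²⁺ is reduced (cathode, E° = −0.252 V) and Zn²⁺/Zn is oxidized (anode).
The standard potential is −0.252 − (−0.768) = +0.516 V and the balanced reaction transfers n = 2 electrons.
For the overall reaction 2 V³⁺(aq) + Zn(s) → 2 V²⁺(aq) + Zn²⁺(aq), Q = ([V²⁺(aq)]^2·[Zn²⁺(aq)]) / [V³⁺(aq)]^2 = 1.16×10^3, giving log Q = 3.066.
Applying E = E° − (RT ln10/nF)·log Q gives +0.516 − (0.0641/2)(3.066) = +0.42 V.

+0.42 V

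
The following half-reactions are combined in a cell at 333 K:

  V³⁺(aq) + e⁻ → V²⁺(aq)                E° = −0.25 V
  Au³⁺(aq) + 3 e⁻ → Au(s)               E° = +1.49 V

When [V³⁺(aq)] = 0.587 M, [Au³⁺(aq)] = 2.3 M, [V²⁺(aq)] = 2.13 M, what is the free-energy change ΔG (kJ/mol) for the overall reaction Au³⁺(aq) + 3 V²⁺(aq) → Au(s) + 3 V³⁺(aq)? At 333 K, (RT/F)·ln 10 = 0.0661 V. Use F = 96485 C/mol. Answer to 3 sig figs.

With Au³⁺/Au reduced at the cathode, E°cell = +1.49 − (−0.25) = +1.74 V and n = 3.
Here Q = [V³⁺(aq)]^3 / ([Au³⁺(aq)]·[V²⁺(aq)]^3) = 0.0091 (log Q = −2.041), giving E = +1.74 − (0.0661/3)·(−2.041) = +1.7850 V.
Finally ΔG = −nFE = −(3)(96485 C/mol)(+1.7850 V) = −517 kJ/mol.

−517 kJ/mol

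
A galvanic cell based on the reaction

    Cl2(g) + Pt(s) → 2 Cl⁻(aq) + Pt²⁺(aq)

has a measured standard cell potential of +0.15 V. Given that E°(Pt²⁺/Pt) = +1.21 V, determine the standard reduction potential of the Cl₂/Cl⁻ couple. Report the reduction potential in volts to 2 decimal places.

+1.36 V

In the reaction as written the Cl₂/Cl⁻ couple is reduced (cathode) and Pt²⁺/Pt is oxidized (anode), so E°cell = E°(Cl₂/Cl⁻) − E°(Pt²⁺/Pt).
E°(Cl₂/Cl⁻) = E°cell + E°(anode) = +0.15 + (+1.21) = +1.36 V.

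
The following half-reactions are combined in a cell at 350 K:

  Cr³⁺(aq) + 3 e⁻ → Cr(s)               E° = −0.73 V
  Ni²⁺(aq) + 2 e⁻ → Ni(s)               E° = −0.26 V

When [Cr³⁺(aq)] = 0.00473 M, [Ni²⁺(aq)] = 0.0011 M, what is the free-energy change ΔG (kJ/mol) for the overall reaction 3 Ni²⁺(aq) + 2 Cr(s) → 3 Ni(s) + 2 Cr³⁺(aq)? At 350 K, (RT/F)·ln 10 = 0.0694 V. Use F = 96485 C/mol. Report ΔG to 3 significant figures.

The standard cell potential is −0.26 − (−0.73) = +0.47 V, with n = 6 electrons in the balanced equation.
Here Q = [Cr³⁺(aq)]^2 / [Ni²⁺(aq)]^3 = 1.68×10^4 (log Q = 4.226), giving E = +0.47 − (0.0694/6)·(4.226) = +0.4211 V.
ΔG = −nFE = −(6)(96485)(+0.4211) J/mol = −244 kJ/mol.

−244 kJ/mol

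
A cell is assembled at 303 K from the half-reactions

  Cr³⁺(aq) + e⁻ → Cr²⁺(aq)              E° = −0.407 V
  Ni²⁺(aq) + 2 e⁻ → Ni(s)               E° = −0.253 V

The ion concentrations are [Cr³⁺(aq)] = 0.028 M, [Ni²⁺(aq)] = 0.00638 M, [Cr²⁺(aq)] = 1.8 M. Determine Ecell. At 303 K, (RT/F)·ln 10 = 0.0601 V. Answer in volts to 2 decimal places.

Since E°(Ni²⁺/Ni) > E°(Cr³⁺/Cr²⁺), Ni²⁺/Ni serves as the cathode.
E°cell = −0.253 − (−0.407) = +0.154 V, with n = 2 electrons transferred.
For the overall reaction Ni²⁺(aq) + 2 Cr²⁺(aq) → Ni(s) + 2 Cr³⁺(aq), Q = [Cr³⁺(aq)]^2 / ([Ni²⁺(aq)]·[Cr²⁺(aq)]^2) = 0.0379, giving log Q = −1.421.
By the Nernst equation, E = +0.154 − (0.0601/2)·(−1.421) = +0.20 V.

+0.20 V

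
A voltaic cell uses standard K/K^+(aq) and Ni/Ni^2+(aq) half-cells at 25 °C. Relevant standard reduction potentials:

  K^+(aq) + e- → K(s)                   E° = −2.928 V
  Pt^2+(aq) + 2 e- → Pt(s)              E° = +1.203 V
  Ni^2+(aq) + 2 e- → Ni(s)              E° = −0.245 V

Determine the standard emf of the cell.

+2.683 V

The Ni²⁺/Ni couple has the higher E°, so Ni ion is reduced (cathode) and K is oxidized (anode).
E°cell = E°(cathode) − E°(anode) = −0.245 − (−2.928) = +2.683 V.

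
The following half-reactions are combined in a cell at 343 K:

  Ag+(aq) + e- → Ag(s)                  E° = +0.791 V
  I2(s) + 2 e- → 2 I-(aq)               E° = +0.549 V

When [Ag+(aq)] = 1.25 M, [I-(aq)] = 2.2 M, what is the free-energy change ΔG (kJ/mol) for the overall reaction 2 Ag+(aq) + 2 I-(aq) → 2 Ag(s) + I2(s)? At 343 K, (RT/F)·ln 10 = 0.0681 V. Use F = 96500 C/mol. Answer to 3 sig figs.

The standard cell potential is +0.791 − (+0.549) = +0.242 V, with n = 2 electrons in the balanced equation.
The reaction quotient is 1 / ([Ag+(aq)]^2·[I-(aq)]^2) = 0.132; by Nernst, E = +0.242 − (0.0681/2)(−0.879) = +0.2719 V.
Then ΔG = −nFE = −2 × 96500 × +0.2719 J/mol = −52.5 kJ/mol.

−52.5 kJ/mol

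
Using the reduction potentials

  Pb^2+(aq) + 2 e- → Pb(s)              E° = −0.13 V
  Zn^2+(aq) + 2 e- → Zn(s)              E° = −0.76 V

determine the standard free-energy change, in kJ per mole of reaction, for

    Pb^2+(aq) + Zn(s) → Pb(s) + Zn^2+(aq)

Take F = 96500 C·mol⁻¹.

In the reaction as written Pb^2+(aq) is reduced, so the Pb²⁺/Pb couple is the cathode and Zn²⁺/Zn is the anode.
E°cell = −0.13 − (−0.76) = +0.63 V; balancing electrons gives n = 2.
ΔG° = −nFE°cell = −(2)(96500)(+0.63) J/mol = −122 kJ/mol.

−122 kJ/mol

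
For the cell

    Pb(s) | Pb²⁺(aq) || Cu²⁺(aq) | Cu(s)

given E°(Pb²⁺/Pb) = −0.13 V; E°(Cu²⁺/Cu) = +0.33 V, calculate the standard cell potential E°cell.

+0.46 V

By convention the left-hand electrode in cell notation is the anode (oxidation) and the right-hand electrode is the cathode (reduction).
E°cell = E°(right) − E°(left) = +0.33 − (−0.13) = +0.46 V.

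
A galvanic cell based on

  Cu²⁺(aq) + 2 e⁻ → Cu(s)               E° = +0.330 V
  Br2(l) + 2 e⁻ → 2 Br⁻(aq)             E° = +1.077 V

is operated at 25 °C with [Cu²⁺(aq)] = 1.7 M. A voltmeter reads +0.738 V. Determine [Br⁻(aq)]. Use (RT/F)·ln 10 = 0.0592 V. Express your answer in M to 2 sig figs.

1.1 M

Br₂/Br⁻ is the cathode (higher E°); E°cell = +1.077 − (+0.330) = +0.747 V with n = 2.
From the Nernst equation, log Q = n(E° − E)/0.0592 = 2·(+0.747 − (+0.738))/0.0592 = 0.304.
For Br2(l) + Cu(s) → 2 Br⁻(aq) + Cu²⁺(aq), the reaction quotient is Q = [Br⁻(aq)]^2·[Cu²⁺(aq)].
Solving for the unknown gives log [Br⁻(aq)] = 0.037, so [Br⁻(aq)] ≈ 1.1 M.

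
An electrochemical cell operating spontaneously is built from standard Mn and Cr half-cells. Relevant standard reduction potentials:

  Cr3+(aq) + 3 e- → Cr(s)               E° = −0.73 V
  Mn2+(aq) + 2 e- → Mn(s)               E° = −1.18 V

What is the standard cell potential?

Of the two couples in this cell, the one with the more positive reduction potential is reduced at the cathode: here that is Cr³⁺/Cr (−0.73 V); Mn²⁺/Mn (−1.18 V) is the anode.
E°cell = E°(cathode) − E°(anode) = −0.73 − (−1.18) = +0.45 V.

+0.45 V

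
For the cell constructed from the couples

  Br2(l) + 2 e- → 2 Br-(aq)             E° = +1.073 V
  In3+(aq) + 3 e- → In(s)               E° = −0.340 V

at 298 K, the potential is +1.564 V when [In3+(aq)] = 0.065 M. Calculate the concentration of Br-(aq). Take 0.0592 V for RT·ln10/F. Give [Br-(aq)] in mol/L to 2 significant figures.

The Br₂/Br⁻ couple has the larger reduction potential, so it is the cathode: E°cell = +1.073 − (−0.340) = +1.413 V and n = 6.
Rearranging E = E° − (0.0592/n)·log Q gives log Q = 6(+1.413 − (+1.564))/0.0592 = −15.304.
Balancing electrons gives 3 Br2(l) + 2 In(s) → 6 Br-(aq) + 2 In3+(aq); thus Q = [Br-(aq)]^6·[In3+(aq)]^2.
Solving for the unknown gives log [Br-(aq)] = −2.155, so [Br-(aq)] ≈ 0.0070 M.

0.0070 M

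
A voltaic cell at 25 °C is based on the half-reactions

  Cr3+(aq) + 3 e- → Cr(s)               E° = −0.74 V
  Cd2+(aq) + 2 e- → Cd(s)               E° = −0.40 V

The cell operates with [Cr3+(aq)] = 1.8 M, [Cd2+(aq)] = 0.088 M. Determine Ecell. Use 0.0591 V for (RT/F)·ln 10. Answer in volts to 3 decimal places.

+0.304 V

The Cd²⁺/Cd couple has the more positive E°, so it is the cathode; Cr³⁺/Cr is the anode.
E°cell = E°cat − E°an = −0.40 − (−0.74) = +0.34 V; n = 6.
The balanced reaction is 3 Cd2+(aq) + 2 Cr(s) → 3 Cd(s) + 2 Cr3+(aq), so Q = [Cr3+(aq)]^2 / [Cd2+(aq)]^3 = 4.75×10^3 and log Q = 3.677.
By the Nernst equation, E = +0.34 − (0.0591/6)·(3.677) = +0.304 V.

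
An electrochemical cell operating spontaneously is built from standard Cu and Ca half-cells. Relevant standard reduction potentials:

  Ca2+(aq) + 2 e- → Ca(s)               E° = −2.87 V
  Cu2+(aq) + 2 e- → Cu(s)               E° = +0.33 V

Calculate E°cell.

+3.20 V

The Cu²⁺/Cu couple has the higher E°, so Cu ion is reduced (cathode) and Ca is oxidized (anode).
E°cell = E°(cathode) − E°(anode) = +0.33 − (−2.87) = +3.20 V.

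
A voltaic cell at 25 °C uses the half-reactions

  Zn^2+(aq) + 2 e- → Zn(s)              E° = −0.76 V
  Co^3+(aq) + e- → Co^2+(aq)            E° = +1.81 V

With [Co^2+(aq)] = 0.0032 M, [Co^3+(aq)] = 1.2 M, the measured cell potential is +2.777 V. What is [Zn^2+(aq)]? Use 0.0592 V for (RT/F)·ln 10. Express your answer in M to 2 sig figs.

The Co³⁺/Co²⁺ couple has the larger reduction potential, so it is the cathode: E°cell = +1.81 − (−0.76) = +2.57 V and n = 2.
Rearranging E = E° − (0.0592/n)·log Q gives log Q = 2(+2.57 − (+2.777))/0.0592 = −6.993.
Balancing electrons gives 2 Co^3+(aq) + Zn(s) → 2 Co^2+(aq) + Zn^2+(aq); thus Q = ([Co^2+(aq)]^2·[Zn^2+(aq)]) / [Co^3+(aq)]^2.
Substituting the known concentrations and solving, log [Zn^2+(aq)] = −1.845 and [Zn^2+(aq)] = 0.014 M.

0.014 M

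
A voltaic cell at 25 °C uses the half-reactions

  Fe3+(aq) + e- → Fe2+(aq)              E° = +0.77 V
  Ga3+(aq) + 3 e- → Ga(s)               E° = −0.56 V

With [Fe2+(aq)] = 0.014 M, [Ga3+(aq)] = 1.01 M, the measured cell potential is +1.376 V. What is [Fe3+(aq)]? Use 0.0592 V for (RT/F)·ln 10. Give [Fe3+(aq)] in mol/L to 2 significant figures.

0.084 M

Fe³⁺/Fe²⁺ is the cathode (higher E°); E°cell = +0.77 − (−0.56) = +1.33 V with n = 3.
From the Nernst equation, log Q = n(E° − E)/0.0592 = 3·(+1.33 − (+1.376))/0.0592 = −2.331.
Balancing electrons gives 3 Fe3+(aq) + Ga(s) → 3 Fe2+(aq) + Ga3+(aq); thus Q = ([Fe2+(aq)]^3·[Ga3+(aq)]) / [Fe3+(aq)]^3.
Substituting the known concentrations and solving, log [Fe3+(aq)] = −1.075 and [Fe3+(aq)] = 0.084 M.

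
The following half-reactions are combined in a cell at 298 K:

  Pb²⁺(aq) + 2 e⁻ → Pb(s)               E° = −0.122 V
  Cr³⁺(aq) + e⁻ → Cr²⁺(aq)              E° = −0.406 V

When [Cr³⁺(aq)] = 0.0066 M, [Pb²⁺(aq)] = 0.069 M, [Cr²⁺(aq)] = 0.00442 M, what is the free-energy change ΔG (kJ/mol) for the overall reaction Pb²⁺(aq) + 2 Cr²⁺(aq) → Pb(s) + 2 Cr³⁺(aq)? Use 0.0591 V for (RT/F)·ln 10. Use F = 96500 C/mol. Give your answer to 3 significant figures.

The standard cell potential is −0.122 − (−0.406) = +0.284 V, with n = 2 electrons in the balanced equation.
The reaction quotient is [Cr³⁺(aq)]^2 / ([Pb²⁺(aq)]·[Cr²⁺(aq)]^2) = 32.3; by Nernst, E = +0.284 − (0.0591/2)(1.509) = +0.2394 V.
ΔG = −nFE = −(2)(96500)(+0.2394) J/mol = −46.2 kJ/mol.

−46.2 kJ/mol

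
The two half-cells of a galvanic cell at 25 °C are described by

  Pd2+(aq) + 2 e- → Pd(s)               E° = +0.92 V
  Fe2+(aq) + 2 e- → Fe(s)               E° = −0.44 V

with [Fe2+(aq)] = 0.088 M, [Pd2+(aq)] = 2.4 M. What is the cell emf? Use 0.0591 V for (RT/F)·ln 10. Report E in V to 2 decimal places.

Since E°(Pd²⁺/Pd) > E°(Fe²⁺/Fe), Pd²⁺/Pd serves as the cathode.
The standard potential is +0.92 − (−0.44) = +1.36 V and the balanced reaction transfers n = 2 electrons.
For the overall reaction Pd2+(aq) + Fe(s) → Pd(s) + Fe2+(aq), Q = [Fe2+(aq)] / [Pd2+(aq)] = 0.0367, giving log Q = −1.436.
Applying E = E° − (RT ln10/nF)·log Q gives +1.36 − (0.0591/2)(−1.436) = +1.40 V.

+1.40 V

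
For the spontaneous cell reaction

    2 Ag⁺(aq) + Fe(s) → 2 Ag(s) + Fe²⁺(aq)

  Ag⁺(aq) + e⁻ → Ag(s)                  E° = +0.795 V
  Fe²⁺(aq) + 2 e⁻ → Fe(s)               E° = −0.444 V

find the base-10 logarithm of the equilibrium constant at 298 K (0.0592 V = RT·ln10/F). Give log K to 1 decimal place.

The Ag⁺/Ag couple is reduced (cathode); E°cell = +0.795 − (−0.444) = +1.239 V with n = 2.
At equilibrium E = 0, so log K = nE°cell / 0.0592 = (2)(+1.239) / 0.0592 = 41.9.

log K = 41.9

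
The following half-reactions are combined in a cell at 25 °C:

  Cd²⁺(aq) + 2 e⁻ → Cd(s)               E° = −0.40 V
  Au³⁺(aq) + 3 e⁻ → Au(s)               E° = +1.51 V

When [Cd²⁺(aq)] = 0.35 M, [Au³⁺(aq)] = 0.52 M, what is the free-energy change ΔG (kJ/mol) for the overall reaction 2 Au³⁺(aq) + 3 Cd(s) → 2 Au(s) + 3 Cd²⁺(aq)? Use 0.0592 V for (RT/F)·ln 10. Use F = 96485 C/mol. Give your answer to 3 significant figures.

With Au³⁺/Au reduced at the cathode, E°cell = +1.51 − (−0.40) = +1.91 V and n = 6.
Q = [Cd²⁺(aq)]^3 / [Au³⁺(aq)]^2 = 0.159, so log Q = −0.800 and E = +1.91 − (0.0592/6)(−0.800) = +1.9179 V.
Finally ΔG = −nFE = −(6)(96485 C/mol)(+1.9179 V) = −1110 kJ/mol.

−1110 kJ/mol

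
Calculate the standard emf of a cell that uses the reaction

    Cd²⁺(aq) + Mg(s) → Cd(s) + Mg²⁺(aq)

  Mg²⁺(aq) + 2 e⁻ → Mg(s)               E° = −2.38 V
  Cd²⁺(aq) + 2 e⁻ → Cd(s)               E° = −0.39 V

+1.99 V

In the reaction as written, Cd²⁺(aq) is reduced (cathode) and Mg²⁺(aq) is produced by oxidation at the anode.
E°cell = E°(cathode) − E°(anode) = −0.39 − (−2.38) = +1.99 V.
The positive value indicates the reaction is spontaneous as written.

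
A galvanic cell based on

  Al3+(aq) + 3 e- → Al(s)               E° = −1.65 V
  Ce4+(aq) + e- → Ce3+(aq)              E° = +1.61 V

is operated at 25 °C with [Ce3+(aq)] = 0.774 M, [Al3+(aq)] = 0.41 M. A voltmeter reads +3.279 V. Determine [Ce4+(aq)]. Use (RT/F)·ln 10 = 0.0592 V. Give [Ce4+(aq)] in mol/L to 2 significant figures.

1.2 M

Ce⁴⁺/Ce³⁺ is the cathode (higher E°); E°cell = +1.61 − (−1.65) = +3.26 V with n = 3.
Since E = E° − (0.0592/n)·log Q, log Q = n(E° − E)/0.0592 = −0.963.
For 3 Ce4+(aq) + Al(s) → 3 Ce3+(aq) + Al3+(aq), the reaction quotient is Q = ([Ce3+(aq)]^3·[Al3+(aq)]) / [Ce4+(aq)]^3.
Substituting the known concentrations and solving, log [Ce4+(aq)] = 0.081 and [Ce4+(aq)] = 1.2 M.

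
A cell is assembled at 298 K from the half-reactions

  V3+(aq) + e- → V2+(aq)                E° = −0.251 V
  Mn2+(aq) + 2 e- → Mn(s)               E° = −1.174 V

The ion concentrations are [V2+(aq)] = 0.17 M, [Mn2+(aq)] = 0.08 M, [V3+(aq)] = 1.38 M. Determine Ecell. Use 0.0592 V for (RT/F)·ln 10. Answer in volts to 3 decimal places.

+1.009 V

V³⁺/V²⁺ is reduced (cathode, E° = −0.251 V) and Mn²⁺/Mn is oxidized (anode).
The standard potential is −0.251 − (−1.174) = +0.923 V and the balanced reaction transfers n = 2 electrons.
Balancing gives 2 V3+(aq) + Mn(s) → 2 V2+(aq) + Mn2+(aq); hence Q = ([V2+(aq)]^2·[Mn2+(aq)]) / [V3+(aq)]^2 = 0.00121 (log Q = −2.916).
E = E° − (0.0592/n)·log Q = +0.923 − (0.0592/2)(−2.916) = +1.009 V.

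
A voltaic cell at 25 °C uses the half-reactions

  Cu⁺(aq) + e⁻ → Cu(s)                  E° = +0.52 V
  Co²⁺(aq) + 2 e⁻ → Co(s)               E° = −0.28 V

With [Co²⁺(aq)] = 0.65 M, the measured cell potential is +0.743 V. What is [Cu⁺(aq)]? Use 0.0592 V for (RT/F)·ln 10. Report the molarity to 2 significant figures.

The Cu⁺/Cu couple has the larger reduction potential, so it is the cathode: E°cell = +0.52 − (−0.28) = +0.80 V and n = 2.
From the Nernst equation, log Q = n(E° − E)/0.0592 = 2·(+0.80 − (+0.743))/0.0592 = 1.926.
Balancing electrons gives 2 Cu⁺(aq) + Co(s) → 2 Cu(s) + Co²⁺(aq); thus Q = [Co²⁺(aq)] / [Cu⁺(aq)]^2.
Solving for the unknown gives log [Cu⁺(aq)] = −1.057, so [Cu⁺(aq)] ≈ 0.088 M.

0.088 M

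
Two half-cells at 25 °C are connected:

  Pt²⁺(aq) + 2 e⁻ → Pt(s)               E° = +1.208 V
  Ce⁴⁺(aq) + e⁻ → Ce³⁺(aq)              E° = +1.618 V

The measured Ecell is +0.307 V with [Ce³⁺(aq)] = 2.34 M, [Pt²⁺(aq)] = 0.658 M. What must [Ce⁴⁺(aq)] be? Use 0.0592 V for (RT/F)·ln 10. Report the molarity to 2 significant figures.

The Ce⁴⁺/Ce³⁺ couple has the larger reduction potential, so it is the cathode: E°cell = +1.618 − (+1.208) = +0.410 V and n = 2.
From the Nernst equation, log Q = n(E° − E)/0.0592 = 2·(+0.410 − (+0.307))/0.0592 = 3.480.
The balanced reaction is 2 Ce⁴⁺(aq) + Pt(s) → 2 Ce³⁺(aq) + Pt²⁺(aq), so Q = ([Ce³⁺(aq)]^2·[Pt²⁺(aq)]) / [Ce⁴⁺(aq)]^2.
Substituting the known concentrations and solving, log [Ce⁴⁺(aq)] = −1.462 and [Ce⁴⁺(aq)] = 0.035 M.

0.035 M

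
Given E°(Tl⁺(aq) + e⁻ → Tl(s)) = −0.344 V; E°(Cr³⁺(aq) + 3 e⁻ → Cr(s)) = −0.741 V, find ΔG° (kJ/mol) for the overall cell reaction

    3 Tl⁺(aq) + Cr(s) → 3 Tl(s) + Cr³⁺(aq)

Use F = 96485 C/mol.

In the reaction as written Tl⁺(aq) is reduced, so the Tl⁺/Tl couple is the cathode and Cr³⁺/Cr is the anode.
E°cell = −0.344 − (−0.741) = +0.397 V; balancing electrons gives n = 3.
ΔG° = −nFE°cell = −(3)(96485)(+0.397) J/mol = −115 kJ/mol.

−115 kJ/mol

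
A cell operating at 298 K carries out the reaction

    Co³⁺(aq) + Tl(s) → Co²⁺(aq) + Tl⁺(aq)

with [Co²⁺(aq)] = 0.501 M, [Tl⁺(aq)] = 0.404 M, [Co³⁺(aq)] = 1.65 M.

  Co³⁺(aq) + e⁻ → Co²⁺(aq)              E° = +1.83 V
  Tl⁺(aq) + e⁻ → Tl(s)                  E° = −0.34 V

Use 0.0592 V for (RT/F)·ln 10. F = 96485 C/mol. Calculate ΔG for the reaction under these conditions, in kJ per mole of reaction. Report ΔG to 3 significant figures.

−215 kJ/mol

With Co³⁺/Co²⁺ reduced at the cathode, E°cell = +1.83 − (−0.34) = +2.17 V and n = 1.
Here Q = ([Co²⁺(aq)]·[Tl⁺(aq)]) / [Co³⁺(aq)] = 0.123 (log Q = −0.911), giving E = +2.17 − (0.0592/1)·(−0.911) = +2.2239 V.
Finally ΔG = −nFE = −(1)(96485 C/mol)(+2.2239 V) = −215 kJ/mol.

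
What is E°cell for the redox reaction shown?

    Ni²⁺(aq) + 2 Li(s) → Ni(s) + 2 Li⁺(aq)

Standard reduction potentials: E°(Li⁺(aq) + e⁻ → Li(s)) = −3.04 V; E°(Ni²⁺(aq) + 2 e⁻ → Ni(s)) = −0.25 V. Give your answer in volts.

+2.79 V

In the reaction as written, Ni²⁺(aq) is reduced (cathode) and Li⁺(aq) is produced by oxidation at the anode.
E°cell = E°(cathode) − E°(anode) = −0.25 − (−3.04) = +2.79 V.
The positive value indicates the reaction is spontaneous as written.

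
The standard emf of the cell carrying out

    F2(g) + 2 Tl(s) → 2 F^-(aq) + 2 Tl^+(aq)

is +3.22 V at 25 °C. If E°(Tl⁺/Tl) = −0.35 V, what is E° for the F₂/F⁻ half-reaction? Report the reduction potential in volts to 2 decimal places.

+2.87 V

In the reaction as written the F₂/F⁻ couple is reduced (cathode) and Tl⁺/Tl is oxidized (anode), so E°cell = E°(F₂/F⁻) − E°(Tl⁺/Tl).
E°(F₂/F⁻) = E°cell + E°(anode) = +3.22 + (−0.35) = +2.87 V.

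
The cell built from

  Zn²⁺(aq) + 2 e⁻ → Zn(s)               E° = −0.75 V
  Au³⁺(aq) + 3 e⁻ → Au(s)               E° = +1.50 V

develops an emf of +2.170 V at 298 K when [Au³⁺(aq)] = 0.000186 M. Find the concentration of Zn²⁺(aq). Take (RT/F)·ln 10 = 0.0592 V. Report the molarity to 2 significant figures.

1.6 M

Au³⁺/Au is the cathode (higher E°); E°cell = +1.50 − (−0.75) = +2.25 V with n = 6.
From the Nernst equation, log Q = n(E° − E)/0.0592 = 6·(+2.25 − (+2.170))/0.0592 = 8.108.
The balanced reaction is 2 Au³⁺(aq) + 3 Zn(s) → 2 Au(s) + 3 Zn²⁺(aq), so Q = [Zn²⁺(aq)]^3 / [Au³⁺(aq)]^2.
Substituting the known concentrations and solving, log [Zn²⁺(aq)] = 0.216 and [Zn²⁺(aq)] = 1.6 M.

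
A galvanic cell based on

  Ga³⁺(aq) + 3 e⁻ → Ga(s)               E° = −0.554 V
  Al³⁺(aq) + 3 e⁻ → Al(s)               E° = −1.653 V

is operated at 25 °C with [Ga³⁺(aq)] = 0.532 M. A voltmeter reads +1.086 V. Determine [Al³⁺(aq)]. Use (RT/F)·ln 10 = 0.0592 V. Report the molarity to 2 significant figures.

2.4 M

With Ga³⁺/Ga at the cathode and Al³⁺/Al at the anode, E°cell = −0.554 − (−1.653) = +1.099 V (n = 3).
From the Nernst equation, log Q = n(E° − E)/0.0592 = 3·(+1.099 − (+1.086))/0.0592 = 0.659.
Balancing electrons gives Ga³⁺(aq) + Al(s) → Ga(s) + Al³⁺(aq); thus Q = [Al³⁺(aq)] / [Ga³⁺(aq)].
Isolating [Al³⁺(aq)] in Q = 10^{0.659} yields log [Al³⁺(aq)] = 0.385, i.e. 2.4 M.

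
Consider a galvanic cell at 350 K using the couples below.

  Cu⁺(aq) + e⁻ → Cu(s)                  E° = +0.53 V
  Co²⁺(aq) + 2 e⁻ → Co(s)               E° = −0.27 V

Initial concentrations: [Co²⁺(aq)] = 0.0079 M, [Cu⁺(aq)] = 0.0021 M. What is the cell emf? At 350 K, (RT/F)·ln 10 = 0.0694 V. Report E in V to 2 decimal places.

Cu⁺/Cu is reduced (cathode, E° = +0.53 V) and Co²⁺/Co is oxidized (anode).
The standard potential is +0.53 − (−0.27) = +0.80 V and the balanced reaction transfers n = 2 electrons.
Balancing gives 2 Cu⁺(aq) + Co(s) → 2 Cu(s) + Co²⁺(aq); hence Q = [Co²⁺(aq)] / [Cu⁺(aq)]^2 = 1.79×10^3 (log Q = 3.253).
E = E° − (0.0694/n)·log Q = +0.80 − (0.0694/2)(3.253) = +0.69 V.

+0.69 V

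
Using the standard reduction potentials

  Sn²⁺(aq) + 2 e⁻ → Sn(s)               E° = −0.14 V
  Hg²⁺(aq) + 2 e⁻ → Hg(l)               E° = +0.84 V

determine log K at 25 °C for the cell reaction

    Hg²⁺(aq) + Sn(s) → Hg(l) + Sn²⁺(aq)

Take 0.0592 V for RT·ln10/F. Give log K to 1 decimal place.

The Hg²⁺/Hg couple is reduced (cathode); E°cell = +0.84 − (−0.14) = +0.98 V with n = 2.
At equilibrium E = 0, so log K = nE°cell / 0.0592 = (2)(+0.98) / 0.0592 = 33.1.

log K = 33.1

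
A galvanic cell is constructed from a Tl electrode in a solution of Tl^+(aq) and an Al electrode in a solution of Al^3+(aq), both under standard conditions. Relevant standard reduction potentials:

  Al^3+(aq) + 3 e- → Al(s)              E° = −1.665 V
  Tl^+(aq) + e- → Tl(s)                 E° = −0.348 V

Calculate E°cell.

+1.317 V

The Tl⁺/Tl couple has the higher E°, so Tl ion is reduced (cathode) and Al is oxidized (anode).
E°cell = E°(cathode) − E°(anode) = −0.348 − (−1.665) = +1.317 V.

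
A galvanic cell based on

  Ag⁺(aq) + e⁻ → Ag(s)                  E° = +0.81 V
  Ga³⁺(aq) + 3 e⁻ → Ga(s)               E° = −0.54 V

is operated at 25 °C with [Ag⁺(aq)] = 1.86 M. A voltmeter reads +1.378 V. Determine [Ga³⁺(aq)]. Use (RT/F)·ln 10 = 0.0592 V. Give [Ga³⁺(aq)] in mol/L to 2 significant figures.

Ag⁺/Ag is the cathode (higher E°); E°cell = +0.81 − (−0.54) = +1.35 V with n = 3.
Rearranging E = E° − (0.0592/n)·log Q gives log Q = 3(+1.35 − (+1.378))/0.0592 = −1.419.
The balanced reaction is 3 Ag⁺(aq) + Ga(s) → 3 Ag(s) + Ga³⁺(aq), so Q = [Ga³⁺(aq)] / [Ag⁺(aq)]^3.
Solving for the unknown gives log [Ga³⁺(aq)] = −0.610, so [Ga³⁺(aq)] ≈ 0.25 M.

0.25 M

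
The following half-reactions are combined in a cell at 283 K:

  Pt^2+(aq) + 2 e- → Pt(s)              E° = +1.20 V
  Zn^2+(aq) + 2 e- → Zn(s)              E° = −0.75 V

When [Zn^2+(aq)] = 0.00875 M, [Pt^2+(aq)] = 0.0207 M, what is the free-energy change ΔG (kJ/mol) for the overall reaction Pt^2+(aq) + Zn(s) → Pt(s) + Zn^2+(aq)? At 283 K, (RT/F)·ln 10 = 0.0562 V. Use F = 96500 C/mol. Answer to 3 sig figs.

−378 kJ/mol

The standard cell potential is +1.20 − (−0.75) = +1.95 V, with n = 2 electrons in the balanced equation.
The reaction quotient is [Zn^2+(aq)] / [Pt^2+(aq)] = 0.423; by Nernst, E = +1.95 − (0.0562/2)(−0.374) = +1.9605 V.
ΔG = −nFE = −(2)(96500)(+1.9605) J/mol = −378 kJ/mol.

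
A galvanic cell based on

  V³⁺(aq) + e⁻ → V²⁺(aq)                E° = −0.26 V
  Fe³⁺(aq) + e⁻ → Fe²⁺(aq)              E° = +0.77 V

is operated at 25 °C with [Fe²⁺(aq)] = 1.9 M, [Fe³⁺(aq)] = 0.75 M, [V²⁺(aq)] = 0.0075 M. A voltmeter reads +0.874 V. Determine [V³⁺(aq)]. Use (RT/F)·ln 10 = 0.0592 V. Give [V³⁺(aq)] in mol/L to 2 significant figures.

The Fe³⁺/Fe²⁺ couple has the larger reduction potential, so it is the cathode: E°cell = +0.77 − (−0.26) = +1.03 V and n = 1.
Since E = E° − (0.0592/n)·log Q, log Q = n(E° − E)/0.0592 = 2.635.
The balanced reaction is Fe³⁺(aq) + V²⁺(aq) → Fe²⁺(aq) + V³⁺(aq), so Q = ([Fe²⁺(aq)]·[V³⁺(aq)]) / ([Fe³⁺(aq)]·[V²⁺(aq)]).
Substituting the known concentrations and solving, log [V³⁺(aq)] = 0.106 and [V³⁺(aq)] = 1.3 M.

1.3 M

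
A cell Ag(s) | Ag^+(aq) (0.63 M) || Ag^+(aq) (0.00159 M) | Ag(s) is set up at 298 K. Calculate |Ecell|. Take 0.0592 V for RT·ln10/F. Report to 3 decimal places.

0.154 V

For a concentration cell E°cell = 0, since both electrodes use the same couple.
The compartment with the higher Ag^+(aq) concentration (0.63 M) acts as the cathode; ions are reduced there and produced at the dilute (0.00159 M) anode.
With n = 1, Ecell = −(0.0592/1)·log([dilute]/[conc]) = −(0.0592/1)·log(0.00159/0.63) = +0.154 V.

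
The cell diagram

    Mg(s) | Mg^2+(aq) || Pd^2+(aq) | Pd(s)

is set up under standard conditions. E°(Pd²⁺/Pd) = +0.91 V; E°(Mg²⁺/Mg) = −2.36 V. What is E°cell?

+3.27 V

By convention the left-hand electrode in cell notation is the anode (oxidation) and the right-hand electrode is the cathode (reduction).
E°cell = E°(right) − E°(left) = +0.91 − (−2.36) = +3.27 V.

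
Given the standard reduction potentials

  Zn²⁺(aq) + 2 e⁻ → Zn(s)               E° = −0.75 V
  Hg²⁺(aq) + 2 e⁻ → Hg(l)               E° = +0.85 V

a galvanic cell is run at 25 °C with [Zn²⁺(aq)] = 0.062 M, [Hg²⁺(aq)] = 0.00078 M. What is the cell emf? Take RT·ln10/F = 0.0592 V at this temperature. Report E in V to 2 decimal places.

+1.54 V

Since E°(Hg²⁺/Hg) > E°(Zn²⁺/Zn), Hg²⁺/Hg serves as the cathode.
E°cell = +0.85 − (−0.75) = +1.60 V, with n = 2 electrons transferred.
The balanced reaction is Hg²⁺(aq) + Zn(s) → Hg(l) + Zn²⁺(aq), so Q = [Zn²⁺(aq)] / [Hg²⁺(aq)] = 79.5 and log Q = 1.900.
E = E° − (0.0592/n)·log Q = +1.60 − (0.0592/2)(1.900) = +1.54 V.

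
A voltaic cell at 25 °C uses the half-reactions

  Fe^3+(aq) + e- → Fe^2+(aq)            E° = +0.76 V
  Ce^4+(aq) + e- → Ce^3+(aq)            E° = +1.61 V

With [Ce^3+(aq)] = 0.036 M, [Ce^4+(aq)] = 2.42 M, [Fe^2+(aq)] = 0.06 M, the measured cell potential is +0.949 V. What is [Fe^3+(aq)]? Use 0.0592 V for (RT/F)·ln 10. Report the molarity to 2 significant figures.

0.086 M

The Ce⁴⁺/Ce³⁺ couple has the larger reduction potential, so it is the cathode: E°cell = +1.61 − (+0.76) = +0.85 V and n = 1.
Rearranging E = E° − (0.0592/n)·log Q gives log Q = 1(+0.85 − (+0.949))/0.0592 = −1.672.
Balancing electrons gives Ce^4+(aq) + Fe^2+(aq) → Ce^3+(aq) + Fe^3+(aq); thus Q = ([Ce^3+(aq)]·[Fe^3+(aq)]) / ([Ce^4+(aq)]·[Fe^2+(aq)]).
Isolating [Fe^3+(aq)] in Q = 10^{−1.672} yields log [Fe^3+(aq)] = −1.066, i.e. 0.086 M.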